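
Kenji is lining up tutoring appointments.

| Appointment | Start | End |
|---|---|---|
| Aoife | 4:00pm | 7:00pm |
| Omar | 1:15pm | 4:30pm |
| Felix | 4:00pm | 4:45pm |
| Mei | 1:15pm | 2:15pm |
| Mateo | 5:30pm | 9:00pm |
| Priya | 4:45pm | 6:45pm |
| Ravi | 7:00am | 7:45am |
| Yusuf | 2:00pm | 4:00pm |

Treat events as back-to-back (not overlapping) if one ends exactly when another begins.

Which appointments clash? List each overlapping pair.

Aoife & Felix, Aoife & Mateo, Aoife & Omar, Aoife & Priya, Felix & Omar, Mateo & Priya, Mei & Omar, Mei & Yusuf, Omar & Yusuf

Two intervals overlap when each starts before the other ends.
Sorted by start: Ravi, Mei, Omar, Yusuf, Felix, Aoife, Priya, Mateo.
Mei starts after Ravi ends — done with Ravi.
Omar starts before Mei ends → Mei and Omar overlap.
Yusuf starts before Mei ends → Mei and Yusuf overlap.
Felix starts after Mei ends — done with Mei.
Yusuf starts before Omar ends → Omar and Yusuf overlap.
Felix starts before Omar ends → Omar and Felix overlap.
Aoife starts before Omar ends → Omar and Aoife overlap.
Priya starts after Omar ends — done with Omar.
Felix starts exactly when Yusuf ends (back-to-back, no overlap) — done with Yusuf.
Aoife starts before Felix ends → Felix and Aoife overlap.
Priya starts exactly when Felix ends (back-to-back, no overlap) — done with Felix.
Priya starts before Aoife ends → Aoife and Priya overlap.
Mateo starts before Aoife ends → Aoife and Mateo overlap.
Mateo starts before Priya ends → Priya and Mateo overlap.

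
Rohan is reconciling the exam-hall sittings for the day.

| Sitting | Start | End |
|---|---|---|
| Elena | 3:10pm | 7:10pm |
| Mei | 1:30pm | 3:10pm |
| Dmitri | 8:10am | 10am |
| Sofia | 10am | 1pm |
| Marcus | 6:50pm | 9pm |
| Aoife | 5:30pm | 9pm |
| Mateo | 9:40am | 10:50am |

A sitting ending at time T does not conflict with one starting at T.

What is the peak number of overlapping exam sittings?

3

Sort all start/end points and keep a running count:
8:10am start Dmitri → 1
9:40am start Mateo → 2
10am end Dmitri → 1
10am start Sofia → 2
10:50am end Mateo → 1
1pm end Sofia → 0
1:30pm start Mei → 1
3:10pm end Mei → 0
3:10pm start Elena → 1
5:30pm start Aoife → 2
6:50pm start Marcus → 3
7:10pm end Elena → 2
9pm end Aoife → 1
9pm end Marcus → 0
Peak is 3, at 6:50pm (Aoife, Elena, Marcus).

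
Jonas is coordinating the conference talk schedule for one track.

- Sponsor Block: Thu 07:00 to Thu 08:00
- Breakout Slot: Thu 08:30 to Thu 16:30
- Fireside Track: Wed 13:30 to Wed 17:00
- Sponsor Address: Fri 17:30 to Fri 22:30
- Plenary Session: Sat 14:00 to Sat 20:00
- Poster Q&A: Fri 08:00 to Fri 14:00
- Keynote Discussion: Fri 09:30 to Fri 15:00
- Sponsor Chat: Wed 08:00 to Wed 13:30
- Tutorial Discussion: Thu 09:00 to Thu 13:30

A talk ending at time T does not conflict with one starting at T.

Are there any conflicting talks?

Sorted by start: Sponsor Chat, Fireside Track, Sponsor Block, Breakout Slot, Tutorial Discussion, Poster Q&A, Keynote Discussion, Sponsor Address, Plenary Session.
Fireside Track starts exactly when Sponsor Chat ends (back-to-back, no overlap) — done with Sponsor Chat.
Sponsor Block starts after Fireside Track ends — done with Fireside Track.
Breakout Slot starts after Sponsor Block ends — done with Sponsor Block.
Tutorial Discussion starts before Breakout Slot ends → Breakout Slot and Tutorial Discussion overlap.
That's a conflict, so the schedule is not conflict-free.

Yes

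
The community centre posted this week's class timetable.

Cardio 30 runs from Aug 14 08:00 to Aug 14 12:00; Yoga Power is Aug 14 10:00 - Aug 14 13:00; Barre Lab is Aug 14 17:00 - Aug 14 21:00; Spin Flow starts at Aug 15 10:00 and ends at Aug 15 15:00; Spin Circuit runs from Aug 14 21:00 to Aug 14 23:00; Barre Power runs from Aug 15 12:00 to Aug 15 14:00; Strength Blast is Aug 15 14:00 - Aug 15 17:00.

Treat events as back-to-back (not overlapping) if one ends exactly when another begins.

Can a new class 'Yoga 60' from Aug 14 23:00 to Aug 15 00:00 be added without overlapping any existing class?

Yes — the slot is free

Cardio 30: ends Aug 14 12:00 at or before Yoga 60 starts Aug 14 23:00 → clear.
Yoga Power: ends Aug 14 13:00 at or before Yoga 60 starts Aug 14 23:00 → clear.
Barre Lab: ends Aug 14 21:00 at or before Yoga 60 starts Aug 14 23:00 → clear.
Spin Circuit: ends Aug 14 23:00 at or before Yoga 60 starts Aug 14 23:00 → clear.
Spin Flow: starts Aug 15 10:00 at or after Yoga 60 ends Aug 15 00:00 → clear.
Barre Power: starts Aug 15 12:00 at or after Yoga 60 ends Aug 15 00:00 → clear.
Strength Blast: starts Aug 15 14:00 at or after Yoga 60 ends Aug 15 00:00 → clear.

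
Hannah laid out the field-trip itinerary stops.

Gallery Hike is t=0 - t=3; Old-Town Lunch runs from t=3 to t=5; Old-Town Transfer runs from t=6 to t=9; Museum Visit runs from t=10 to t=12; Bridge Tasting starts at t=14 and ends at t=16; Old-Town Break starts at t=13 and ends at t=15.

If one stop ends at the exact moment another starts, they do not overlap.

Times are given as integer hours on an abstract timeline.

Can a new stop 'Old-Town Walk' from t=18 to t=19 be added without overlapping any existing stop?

Yes — the slot is free

Gallery Hike: ends t=3 at or before Old-Town Walk starts t=18 → clear.
Old-Town Lunch: ends t=5 at or before Old-Town Walk starts t=18 → clear.
Old-Town Transfer: ends t=9 at or before Old-Town Walk starts t=18 → clear.
Museum Visit: ends t=12 at or before Old-Town Walk starts t=18 → clear.
Old-Town Break: ends t=15 at or before Old-Town Walk starts t=18 → clear.
Bridge Tasting: ends t=16 at or before Old-Town Walk starts t=18 → clear.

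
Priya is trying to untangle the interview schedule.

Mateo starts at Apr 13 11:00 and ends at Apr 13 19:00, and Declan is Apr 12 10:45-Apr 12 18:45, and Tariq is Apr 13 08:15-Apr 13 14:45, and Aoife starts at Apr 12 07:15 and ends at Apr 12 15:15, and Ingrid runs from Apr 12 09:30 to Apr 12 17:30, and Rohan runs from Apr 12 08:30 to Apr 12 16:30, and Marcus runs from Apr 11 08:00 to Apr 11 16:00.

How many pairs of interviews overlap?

7

Two intervals overlap when each starts before the other ends.
Sorted by start: Marcus, Aoife, Rohan, Ingrid, Declan, Tariq, Mateo.
Aoife starts after Marcus ends, so Marcus has no further overlaps.
Rohan starts before Aoife ends → Aoife and Rohan overlap.
Ingrid starts before Aoife ends → Aoife and Ingrid overlap.
Declan starts before Aoife ends → Aoife and Declan overlap.
Tariq starts after Aoife ends, so Aoife has no further overlaps.
Ingrid starts before Rohan ends → Rohan and Ingrid overlap.
Declan starts before Rohan ends → Rohan and Declan overlap.
Tariq starts after Rohan ends, so Rohan has no further overlaps.
Declan starts before Ingrid ends → Ingrid and Declan overlap.
Tariq starts after Ingrid ends, so Ingrid has no further overlaps.
Tariq starts after Declan ends, so Declan has no further overlaps.
Mateo starts before Tariq ends → Tariq and Mateo overlap.
Overlapping pairs: Aoife & Declan, Aoife & Ingrid, Aoife & Rohan, Declan & Ingrid, Declan & Rohan, Ingrid & Rohan, Mateo & Tariq — 7 in total.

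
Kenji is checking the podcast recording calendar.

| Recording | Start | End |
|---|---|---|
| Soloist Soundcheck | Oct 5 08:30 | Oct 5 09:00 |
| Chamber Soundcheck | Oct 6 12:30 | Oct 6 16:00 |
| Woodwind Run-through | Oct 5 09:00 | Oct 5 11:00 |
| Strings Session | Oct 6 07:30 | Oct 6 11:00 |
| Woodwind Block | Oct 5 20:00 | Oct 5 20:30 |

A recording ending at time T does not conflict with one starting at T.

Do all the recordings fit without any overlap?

Yes

Check each pair: they overlap iff neither finishes before the other starts.
Sorted by start: Soloist Soundcheck, Woodwind Run-through, Woodwind Block, Strings Session, Chamber Soundcheck.
Woodwind Run-through starts exactly when Soloist Soundcheck ends (back-to-back, no overlap), so Soloist Soundcheck has no further overlaps.
Woodwind Block starts after Woodwind Run-through ends, so Woodwind Run-through has no further overlaps.
Strings Session starts after Woodwind Block ends, so Woodwind Block has no further overlaps.
Chamber Soundcheck starts after Strings Session ends.
Every pair is clear; the schedule has no overlaps.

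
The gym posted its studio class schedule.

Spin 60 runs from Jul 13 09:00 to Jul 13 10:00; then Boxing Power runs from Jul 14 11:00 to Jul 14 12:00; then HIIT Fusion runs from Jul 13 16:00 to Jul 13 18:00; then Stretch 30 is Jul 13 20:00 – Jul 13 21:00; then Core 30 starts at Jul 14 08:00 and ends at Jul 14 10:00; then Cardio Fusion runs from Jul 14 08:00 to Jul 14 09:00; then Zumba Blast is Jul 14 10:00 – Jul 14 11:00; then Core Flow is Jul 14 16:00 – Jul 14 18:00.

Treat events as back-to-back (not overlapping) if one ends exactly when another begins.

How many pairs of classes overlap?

1

Sorted by start: Spin 60, HIIT Fusion, Stretch 30, Core 30, Cardio Fusion, Zumba Blast, Boxing Power, Core Flow.
HIIT Fusion starts after Spin 60 ends — done with Spin 60.
Stretch 30 starts after HIIT Fusion ends — done with HIIT Fusion.
Core 30 starts after Stretch 30 ends — done with Stretch 30.
Cardio Fusion starts before Core 30 ends → Core 30 and Cardio Fusion overlap.
Zumba Blast starts exactly when Core 30 ends (back-to-back, no overlap) — done with Core 30.
Zumba Blast starts after Cardio Fusion ends — done with Cardio Fusion.
Boxing Power starts exactly when Zumba Blast ends (back-to-back, no overlap) — done with Zumba Blast.
Core Flow starts after Boxing Power ends.
Overlapping pairs: Cardio Fusion & Core 30 — 1 in total.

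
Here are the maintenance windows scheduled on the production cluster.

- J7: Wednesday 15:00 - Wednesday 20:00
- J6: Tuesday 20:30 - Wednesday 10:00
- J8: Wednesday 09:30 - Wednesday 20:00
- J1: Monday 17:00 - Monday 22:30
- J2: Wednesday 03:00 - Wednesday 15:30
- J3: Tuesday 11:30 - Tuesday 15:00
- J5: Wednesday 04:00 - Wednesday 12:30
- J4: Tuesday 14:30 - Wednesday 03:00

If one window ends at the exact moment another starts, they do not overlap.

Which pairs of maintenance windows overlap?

Two intervals overlap when each starts before the other ends.
Sorted by start: J1, J3, J4, J6, J2, J5, J8, J7.
J3 starts after J1 ends — done with J1.
J4 starts before J3 ends → J3 and J4 overlap.
J6 starts after J3 ends — done with J3.
J6 starts before J4 ends → J4 and J6 overlap.
J2 starts exactly when J4 ends (back-to-back, no overlap) — done with J4.
J2 starts before J6 ends → J6 and J2 overlap.
J5 starts before J6 ends → J6 and J5 overlap.
J8 starts before J6 ends → J6 and J8 overlap.
J7 starts after J6 ends.
J5 starts before J2 ends → J2 and J5 overlap.
J8 starts before J2 ends → J2 and J8 overlap.
J7 starts before J2 ends → J2 and J7 overlap.
J8 starts before J5 ends → J5 and J8 overlap.
J7 starts after J5 ends.
J7 starts before J8 ends → J8 and J7 overlap.

J2 & J5, J2 & J6, J2 & J7, J2 & J8, J3 & J4, J4 & J6, J5 & J6, J5 & J8, J6 & J8, J7 & J8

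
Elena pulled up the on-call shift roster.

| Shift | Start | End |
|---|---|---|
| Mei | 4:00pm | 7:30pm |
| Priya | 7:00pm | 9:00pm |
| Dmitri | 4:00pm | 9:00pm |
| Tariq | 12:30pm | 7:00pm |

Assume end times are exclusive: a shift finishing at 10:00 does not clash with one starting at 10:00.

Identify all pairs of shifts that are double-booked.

Dmitri & Mei, Dmitri & Priya, Dmitri & Tariq, Mei & Priya, Mei & Tariq

Sorted by start: Tariq, Mei, Dmitri, Priya.
Mei starts before Tariq ends → Tariq and Mei overlap.
Dmitri starts before Tariq ends → Tariq and Dmitri overlap.
Priya starts exactly when Tariq ends (back-to-back, no overlap).
Dmitri starts before Mei ends → Mei and Dmitri overlap.
Priya starts before Mei ends → Mei and Priya overlap.
Priya starts before Dmitri ends → Dmitri and Priya overlap.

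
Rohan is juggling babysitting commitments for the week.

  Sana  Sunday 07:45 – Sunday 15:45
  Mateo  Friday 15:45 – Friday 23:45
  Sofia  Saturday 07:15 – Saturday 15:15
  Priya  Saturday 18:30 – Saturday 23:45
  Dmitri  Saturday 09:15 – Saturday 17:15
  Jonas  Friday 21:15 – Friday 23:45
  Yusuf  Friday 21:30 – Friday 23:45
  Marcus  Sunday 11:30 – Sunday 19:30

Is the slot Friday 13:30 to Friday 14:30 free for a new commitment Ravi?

Mateo: starts Friday 15:45 at or after Ravi ends Friday 14:30 → clear.
Jonas: starts Friday 21:15 at or after Ravi ends Friday 14:30 → clear.
Yusuf: starts Friday 21:30 at or after Ravi ends Friday 14:30 → clear.
Sofia: starts Saturday 07:15 at or after Ravi ends Friday 14:30 → clear.
Dmitri: starts Saturday 09:15 at or after Ravi ends Friday 14:30 → clear.
Priya: starts Saturday 18:30 at or after Ravi ends Friday 14:30 → clear.
Sana: starts Sunday 07:45 at or after Ravi ends Friday 14:30 → clear.
Marcus: starts Sunday 11:30 at or after Ravi ends Friday 14:30 → clear.

Yes — the slot is free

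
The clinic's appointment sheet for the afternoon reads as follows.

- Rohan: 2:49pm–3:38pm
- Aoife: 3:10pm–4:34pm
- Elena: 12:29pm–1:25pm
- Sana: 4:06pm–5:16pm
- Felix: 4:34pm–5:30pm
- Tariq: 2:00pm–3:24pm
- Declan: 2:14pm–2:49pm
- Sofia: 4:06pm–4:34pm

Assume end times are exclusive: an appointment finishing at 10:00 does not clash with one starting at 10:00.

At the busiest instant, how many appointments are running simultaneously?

3

Sweep the timeline, counting +1 at each start and −1 at each end (ends before starts at a tie):
12:29pm start Elena → 1
1:25pm end Elena → 0
2:00pm start Tariq → 1
2:14pm start Declan → 2
2:49pm end Declan → 1
2:49pm start Rohan → 2
3:10pm start Aoife → 3
3:24pm end Tariq → 2
3:38pm end Rohan → 1
4:06pm start Sana → 2
4:06pm start Sofia → 3
4:34pm end Aoife → 2
4:34pm end Sofia → 1
4:34pm start Felix → 2
5:16pm end Sana → 1
5:30pm end Felix → 0
Peak is 3, at 3:10pm (Aoife, Rohan, Tariq).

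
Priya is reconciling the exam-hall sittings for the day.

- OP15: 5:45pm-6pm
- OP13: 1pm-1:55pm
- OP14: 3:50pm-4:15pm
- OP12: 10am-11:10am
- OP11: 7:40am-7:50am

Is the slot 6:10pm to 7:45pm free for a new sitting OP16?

Yes — the slot is free

OP11: ends 7:50am at or before OP16 starts 6:10pm → clear.
OP12: ends 11:10am at or before OP16 starts 6:10pm → clear.
OP13: ends 1:55pm at or before OP16 starts 6:10pm → clear.
OP14: ends 4:15pm at or before OP16 starts 6:10pm → clear.
OP15: ends 6pm at or before OP16 starts 6:10pm → clear.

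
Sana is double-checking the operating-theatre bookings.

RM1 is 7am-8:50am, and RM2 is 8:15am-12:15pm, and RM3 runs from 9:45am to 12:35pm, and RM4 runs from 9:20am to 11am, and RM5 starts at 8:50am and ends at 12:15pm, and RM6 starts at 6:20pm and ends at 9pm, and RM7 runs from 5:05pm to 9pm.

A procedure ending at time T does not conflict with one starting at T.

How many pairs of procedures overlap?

8

Sorted by start: RM1, RM2, RM5, RM4, RM3, RM7, RM6.
RM2 starts before RM1 ends → RM1 and RM2 overlap.
RM5 starts exactly when RM1 ends (back-to-back, no overlap), so RM1 has no further overlaps.
RM5 starts before RM2 ends → RM2 and RM5 overlap.
RM4 starts before RM2 ends → RM2 and RM4 overlap.
RM3 starts before RM2 ends → RM2 and RM3 overlap.
RM7 starts after RM2 ends, so RM2 has no further overlaps.
RM4 starts before RM5 ends → RM5 and RM4 overlap.
RM3 starts before RM5 ends → RM5 and RM3 overlap.
RM7 starts after RM5 ends, so RM5 has no further overlaps.
RM3 starts before RM4 ends → RM4 and RM3 overlap.
RM7 starts after RM4 ends, so RM4 has no further overlaps.
RM7 starts after RM3 ends, so RM3 has no further overlaps.
RM6 starts before RM7 ends → RM7 and RM6 overlap.
Overlapping pairs: RM1 & RM2, RM2 & RM3, RM2 & RM4, RM2 & RM5, RM3 & RM4, RM3 & RM5, RM4 & RM5, RM6 & RM7 — 8 in total.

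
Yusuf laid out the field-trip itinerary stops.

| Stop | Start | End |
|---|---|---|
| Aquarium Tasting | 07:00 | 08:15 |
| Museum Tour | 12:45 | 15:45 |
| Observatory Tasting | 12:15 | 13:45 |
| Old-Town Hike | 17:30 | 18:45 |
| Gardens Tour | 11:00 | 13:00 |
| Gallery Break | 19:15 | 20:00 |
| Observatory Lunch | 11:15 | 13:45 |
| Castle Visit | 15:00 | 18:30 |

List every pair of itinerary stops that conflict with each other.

Sorted by start: Aquarium Tasting, Gardens Tour, Observatory Lunch, Observatory Tasting, Museum Tour, Castle Visit, Old-Town Hike, Gallery Break.
Gardens Tour starts after Aquarium Tasting ends; Aquarium Tasting is clear from here.
Observatory Lunch starts before Gardens Tour ends → Gardens Tour and Observatory Lunch overlap.
Observatory Tasting starts before Gardens Tour ends → Gardens Tour and Observatory Tasting overlap.
Museum Tour starts before Gardens Tour ends → Gardens Tour and Museum Tour overlap.
Castle Visit starts after Gardens Tour ends; Gardens Tour is clear from here.
Observatory Tasting starts before Observatory Lunch ends → Observatory Lunch and Observatory Tasting overlap.
Museum Tour starts before Observatory Lunch ends → Observatory Lunch and Museum Tour overlap.
Castle Visit starts after Observatory Lunch ends; Observatory Lunch is clear from here.
Museum Tour starts before Observatory Tasting ends → Observatory Tasting and Museum Tour overlap.
Castle Visit starts after Observatory Tasting ends; Observatory Tasting is clear from here.
Castle Visit starts before Museum Tour ends → Museum Tour and Castle Visit overlap.
Old-Town Hike starts after Museum Tour ends; Museum Tour is clear from here.
Old-Town Hike starts before Castle Visit ends → Castle Visit and Old-Town Hike overlap.
Gallery Break starts after Castle Visit ends.
Gallery Break starts after Old-Town Hike ends.

Castle Visit & Museum Tour, Castle Visit & Old-Town Hike, Gardens Tour & Museum Tour, Gardens Tour & Observatory Lunch, Gardens Tour & Observatory Tasting, Museum Tour & Observatory Lunch, Museum Tour & Observatory Tasting, Observatory Lunch & Observatory Tasting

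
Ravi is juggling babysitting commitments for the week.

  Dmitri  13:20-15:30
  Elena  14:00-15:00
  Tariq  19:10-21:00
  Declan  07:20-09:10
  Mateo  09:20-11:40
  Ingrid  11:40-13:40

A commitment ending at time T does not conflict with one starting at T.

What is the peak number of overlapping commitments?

Walk through starts and ends in time order (an end at T is processed before a start at T):
07:20 start Declan → 1
09:10 end Declan → 0
09:20 start Mateo → 1
11:40 end Mateo → 0
11:40 start Ingrid → 1
13:20 start Dmitri → 2
13:40 end Ingrid → 1
14:00 start Elena → 2
15:00 end Elena → 1
15:30 end Dmitri → 0
19:10 start Tariq → 1
21:00 end Tariq → 0
Peak is 2, at 13:20 (Dmitri, Ingrid).

2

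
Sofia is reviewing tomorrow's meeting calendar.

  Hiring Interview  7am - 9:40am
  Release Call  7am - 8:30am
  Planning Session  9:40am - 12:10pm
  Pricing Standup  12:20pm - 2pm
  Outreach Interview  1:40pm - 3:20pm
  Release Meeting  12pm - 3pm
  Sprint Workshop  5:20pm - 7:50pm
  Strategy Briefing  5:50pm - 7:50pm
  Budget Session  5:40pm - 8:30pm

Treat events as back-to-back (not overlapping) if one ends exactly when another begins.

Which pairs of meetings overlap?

Budget Session & Sprint Workshop, Budget Session & Strategy Briefing, Hiring Interview & Release Call, Outreach Interview & Pricing Standup, Outreach Interview & Release Meeting, Planning Session & Release Meeting, Pricing Standup & Release Meeting, Sprint Workshop & Strategy Briefing

Sorted by start: Hiring Interview, Release Call, Planning Session, Release Meeting, Pricing Standup, Outreach Interview, Sprint Workshop, Budget Session, Strategy Briefing.
Release Call starts before Hiring Interview ends → Hiring Interview and Release Call overlap.
Planning Session starts exactly when Hiring Interview ends (back-to-back, no overlap); Hiring Interview is clear from here.
Planning Session starts after Release Call ends; Release Call is clear from here.
Release Meeting starts before Planning Session ends → Planning Session and Release Meeting overlap.
Pricing Standup starts after Planning Session ends; Planning Session is clear from here.
Pricing Standup starts before Release Meeting ends → Release Meeting and Pricing Standup overlap.
Outreach Interview starts before Release Meeting ends → Release Meeting and Outreach Interview overlap.
Sprint Workshop starts after Release Meeting ends; Release Meeting is clear from here.
Outreach Interview starts before Pricing Standup ends → Pricing Standup and Outreach Interview overlap.
Sprint Workshop starts after Pricing Standup ends; Pricing Standup is clear from here.
Sprint Workshop starts after Outreach Interview ends; Outreach Interview is clear from here.
Budget Session starts before Sprint Workshop ends → Sprint Workshop and Budget Session overlap.
Strategy Briefing starts before Sprint Workshop ends → Sprint Workshop and Strategy Briefing overlap.
Strategy Briefing starts before Budget Session ends → Budget Session and Strategy Briefing overlap.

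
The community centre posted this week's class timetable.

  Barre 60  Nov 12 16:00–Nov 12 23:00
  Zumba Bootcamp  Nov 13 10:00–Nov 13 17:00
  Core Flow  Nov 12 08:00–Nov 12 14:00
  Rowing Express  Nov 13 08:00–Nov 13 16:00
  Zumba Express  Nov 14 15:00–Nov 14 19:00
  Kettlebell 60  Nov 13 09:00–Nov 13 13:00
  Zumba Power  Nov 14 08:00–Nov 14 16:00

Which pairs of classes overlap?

Kettlebell 60 & Rowing Express, Kettlebell 60 & Zumba Bootcamp, Rowing Express & Zumba Bootcamp, Zumba Express & Zumba Power

Sorted by start: Core Flow, Barre 60, Rowing Express, Kettlebell 60, Zumba Bootcamp, Zumba Power, Zumba Express.
Barre 60 starts after Core Flow ends; Core Flow is clear from here.
Rowing Express starts after Barre 60 ends; Barre 60 is clear from here.
Kettlebell 60 starts before Rowing Express ends → Rowing Express and Kettlebell 60 overlap.
Zumba Bootcamp starts before Rowing Express ends → Rowing Express and Zumba Bootcamp overlap.
Zumba Power starts after Rowing Express ends; Rowing Express is clear from here.
Zumba Bootcamp starts before Kettlebell 60 ends → Kettlebell 60 and Zumba Bootcamp overlap.
Zumba Power starts after Kettlebell 60 ends; Kettlebell 60 is clear from here.
Zumba Power starts after Zumba Bootcamp ends; Zumba Bootcamp is clear from here.
Zumba Express starts before Zumba Power ends → Zumba Power and Zumba Express overlap.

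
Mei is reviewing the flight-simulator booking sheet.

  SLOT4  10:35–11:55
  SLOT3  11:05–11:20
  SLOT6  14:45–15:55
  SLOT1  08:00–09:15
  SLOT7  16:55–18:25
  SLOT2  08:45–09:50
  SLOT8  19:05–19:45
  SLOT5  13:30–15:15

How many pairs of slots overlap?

3

Check each pair: they overlap iff neither finishes before the other starts.
Sorted by start: SLOT1, SLOT2, SLOT4, SLOT3, SLOT5, SLOT6, SLOT7, SLOT8.
SLOT2 starts before SLOT1 ends → SLOT1 and SLOT2 overlap.
SLOT4 starts after SLOT1 ends, so nothing later overlaps SLOT1 either.
SLOT4 starts after SLOT2 ends, so nothing later overlaps SLOT2 either.
SLOT3 starts before SLOT4 ends → SLOT4 and SLOT3 overlap.
SLOT5 starts after SLOT4 ends, so nothing later overlaps SLOT4 either.
SLOT5 starts after SLOT3 ends, so nothing later overlaps SLOT3 either.
SLOT6 starts before SLOT5 ends → SLOT5 and SLOT6 overlap.
SLOT7 starts after SLOT5 ends, so nothing later overlaps SLOT5 either.
SLOT7 starts after SLOT6 ends, so nothing later overlaps SLOT6 either.
SLOT8 starts after SLOT7 ends.
Overlapping pairs: SLOT1 & SLOT2, SLOT3 & SLOT4, SLOT5 & SLOT6 — 3 in total.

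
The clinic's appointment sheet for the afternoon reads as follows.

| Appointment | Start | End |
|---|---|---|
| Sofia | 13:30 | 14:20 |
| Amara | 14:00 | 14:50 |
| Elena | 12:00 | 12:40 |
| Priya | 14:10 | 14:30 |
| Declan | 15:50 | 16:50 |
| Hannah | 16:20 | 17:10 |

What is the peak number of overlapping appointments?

Sort all start/end points and keep a running count:
12:00 start Elena → 1
12:40 end Elena → 0
13:30 start Sofia → 1
14:00 start Amara → 2
14:10 start Priya → 3
14:20 end Sofia → 2
14:30 end Priya → 1
14:50 end Amara → 0
15:50 start Declan → 1
16:20 start Hannah → 2
16:50 end Declan → 1
17:10 end Hannah → 0
Peak is 3, at 14:10 (Amara, Priya, Sofia).

3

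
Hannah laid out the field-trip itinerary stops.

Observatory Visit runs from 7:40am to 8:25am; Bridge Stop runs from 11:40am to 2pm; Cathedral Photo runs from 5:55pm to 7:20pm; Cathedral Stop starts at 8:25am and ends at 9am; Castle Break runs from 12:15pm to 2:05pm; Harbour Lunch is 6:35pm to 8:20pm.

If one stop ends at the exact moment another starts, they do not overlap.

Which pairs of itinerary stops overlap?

Sorted by start: Observatory Visit, Cathedral Stop, Bridge Stop, Castle Break, Cathedral Photo, Harbour Lunch.
Cathedral Stop starts exactly when Observatory Visit ends (back-to-back, no overlap); Observatory Visit is clear from here.
Bridge Stop starts after Cathedral Stop ends; Cathedral Stop is clear from here.
Castle Break starts before Bridge Stop ends → Bridge Stop and Castle Break overlap.
Cathedral Photo starts after Bridge Stop ends; Bridge Stop is clear from here.
Cathedral Photo starts after Castle Break ends; Castle Break is clear from here.
Harbour Lunch starts before Cathedral Photo ends → Cathedral Photo and Harbour Lunch overlap.

Bridge Stop & Castle Break, Cathedral Photo & Harbour Lunch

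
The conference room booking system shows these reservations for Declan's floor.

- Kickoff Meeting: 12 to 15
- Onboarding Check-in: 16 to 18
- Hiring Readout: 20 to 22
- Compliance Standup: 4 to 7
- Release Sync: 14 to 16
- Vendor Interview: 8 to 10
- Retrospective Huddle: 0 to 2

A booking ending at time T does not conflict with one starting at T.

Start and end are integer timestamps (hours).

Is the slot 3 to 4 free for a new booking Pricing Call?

Retrospective Huddle: ends 2 at or before Pricing Call starts 3 → clear.
Compliance Standup: starts 4 at or after Pricing Call ends 4 → clear.
Vendor Interview: starts 8 at or after Pricing Call ends 4 → clear.
Kickoff Meeting: starts 12 at or after Pricing Call ends 4 → clear.
Release Sync: starts 14 at or after Pricing Call ends 4 → clear.
Onboarding Check-in: starts 16 at or after Pricing Call ends 4 → clear.
Hiring Readout: starts 20 at or after Pricing Call ends 4 → clear.

Yes — the slot is free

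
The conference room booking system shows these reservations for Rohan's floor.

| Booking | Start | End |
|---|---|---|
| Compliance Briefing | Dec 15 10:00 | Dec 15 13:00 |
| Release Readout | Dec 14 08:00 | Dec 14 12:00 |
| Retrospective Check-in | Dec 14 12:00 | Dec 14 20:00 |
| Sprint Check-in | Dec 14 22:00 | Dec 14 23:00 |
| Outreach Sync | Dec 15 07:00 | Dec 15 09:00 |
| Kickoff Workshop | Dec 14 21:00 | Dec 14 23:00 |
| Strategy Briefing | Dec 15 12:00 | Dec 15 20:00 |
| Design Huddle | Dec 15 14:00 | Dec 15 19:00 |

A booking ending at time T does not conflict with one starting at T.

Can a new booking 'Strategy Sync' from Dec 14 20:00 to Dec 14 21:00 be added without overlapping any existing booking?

Release Readout: ends Dec 14 12:00 at or before Strategy Sync starts Dec 14 20:00 → clear.
Retrospective Check-in: ends Dec 14 20:00 at or before Strategy Sync starts Dec 14 20:00 → clear.
Kickoff Workshop: starts Dec 14 21:00 at or after Strategy Sync ends Dec 14 21:00 → clear.
Sprint Check-in: starts Dec 14 22:00 at or after Strategy Sync ends Dec 14 21:00 → clear.
Outreach Sync: starts Dec 15 07:00 at or after Strategy Sync ends Dec 14 21:00 → clear.
Compliance Briefing: starts Dec 15 10:00 at or after Strategy Sync ends Dec 14 21:00 → clear.
Strategy Briefing: starts Dec 15 12:00 at or after Strategy Sync ends Dec 14 21:00 → clear.
Design Huddle: starts Dec 15 14:00 at or after Strategy Sync ends Dec 14 21:00 → clear.

Yes — the slot is free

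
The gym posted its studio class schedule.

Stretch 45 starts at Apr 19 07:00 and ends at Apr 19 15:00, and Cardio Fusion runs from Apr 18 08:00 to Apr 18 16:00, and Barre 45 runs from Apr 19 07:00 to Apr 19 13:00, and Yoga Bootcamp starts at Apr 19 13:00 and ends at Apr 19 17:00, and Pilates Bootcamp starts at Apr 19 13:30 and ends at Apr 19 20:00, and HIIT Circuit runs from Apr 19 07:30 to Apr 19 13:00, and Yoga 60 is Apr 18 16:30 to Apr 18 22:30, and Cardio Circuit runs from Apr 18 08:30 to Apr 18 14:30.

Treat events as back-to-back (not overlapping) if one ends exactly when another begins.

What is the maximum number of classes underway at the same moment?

3

Sort all start/end points and keep a running count:
Apr 18 08:00 start Cardio Fusion → 1
Apr 18 08:30 start Cardio Circuit → 2
Apr 18 14:30 end Cardio Circuit → 1
Apr 18 16:00 end Cardio Fusion → 0
Apr 18 16:30 start Yoga 60 → 1
Apr 18 22:30 end Yoga 60 → 0
Apr 19 07:00 start Barre 45 → 1
Apr 19 07:00 start Stretch 45 → 2
Apr 19 07:30 start HIIT Circuit → 3
Apr 19 13:00 end Barre 45 → 2
Apr 19 13:00 end HIIT Circuit → 1
Apr 19 13:00 start Yoga Bootcamp → 2
Apr 19 13:30 start Pilates Bootcamp → 3
Apr 19 15:00 end Stretch 45 → 2
Apr 19 17:00 end Yoga Bootcamp → 1
Apr 19 20:00 end Pilates Bootcamp → 0
Peak is 3, at Apr 19 07:30 (Barre 45, HIIT Circuit, Stretch 45).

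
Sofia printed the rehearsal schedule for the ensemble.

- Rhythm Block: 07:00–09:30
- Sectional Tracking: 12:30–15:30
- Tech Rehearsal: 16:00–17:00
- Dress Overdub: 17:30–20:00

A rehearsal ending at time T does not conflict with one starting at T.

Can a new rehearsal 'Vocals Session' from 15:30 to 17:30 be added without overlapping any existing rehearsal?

No — it overlaps Tech Rehearsal

Rhythm Block: ends 09:30 at or before Vocals Session starts 15:30 → clear.
Sectional Tracking: ends 15:30 at or before Vocals Session starts 15:30 → clear.
Tech Rehearsal: starts 16:00 before Vocals Session ends 17:30, and ends 17:00 after Vocals Session starts 15:30 → overlap.
Dress Overdub: starts 17:30 at or after Vocals Session ends 17:30 → clear.
Vocals Session overlaps Tech Rehearsal.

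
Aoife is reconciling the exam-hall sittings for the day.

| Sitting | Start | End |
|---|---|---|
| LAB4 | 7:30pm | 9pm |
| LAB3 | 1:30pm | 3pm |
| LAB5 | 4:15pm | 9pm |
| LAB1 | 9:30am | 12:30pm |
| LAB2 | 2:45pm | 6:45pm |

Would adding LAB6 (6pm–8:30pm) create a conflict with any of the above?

LAB1: ends 12:30pm at or before LAB6 starts 6pm → clear.
LAB3: ends 3pm at or before LAB6 starts 6pm → clear.
LAB2: starts 2:45pm before LAB6 ends 8:30pm, and ends 6:45pm after LAB6 starts 6pm → overlap.
LAB5: starts 4:15pm before LAB6 ends 8:30pm, and ends 9pm after LAB6 starts 6pm → overlap.
LAB4: starts 7:30pm before LAB6 ends 8:30pm, and ends 9pm after LAB6 starts 6pm → overlap.
LAB6 overlaps LAB2, LAB4, LAB5.

Yes — it overlaps LAB2, LAB4, LAB5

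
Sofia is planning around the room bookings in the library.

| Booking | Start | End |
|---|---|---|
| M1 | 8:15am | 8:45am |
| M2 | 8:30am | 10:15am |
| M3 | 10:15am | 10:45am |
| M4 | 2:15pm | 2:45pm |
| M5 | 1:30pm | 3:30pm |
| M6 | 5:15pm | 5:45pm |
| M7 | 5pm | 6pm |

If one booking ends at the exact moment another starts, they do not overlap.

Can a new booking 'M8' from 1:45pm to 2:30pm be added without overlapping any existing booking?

No — it overlaps M4, M5

M1: ends 8:45am at or before M8 starts 1:45pm → clear.
M2: ends 10:15am at or before M8 starts 1:45pm → clear.
M3: ends 10:45am at or before M8 starts 1:45pm → clear.
M5: starts 1:30pm before M8 ends 2:30pm, and ends 3:30pm after M8 starts 1:45pm → overlap.
M4: starts 2:15pm before M8 ends 2:30pm, and ends 2:45pm after M8 starts 1:45pm → overlap.
M7: starts 5pm at or after M8 ends 2:30pm → clear.
M6: starts 5:15pm at or after M8 ends 2:30pm → clear.
M8 overlaps M4, M5.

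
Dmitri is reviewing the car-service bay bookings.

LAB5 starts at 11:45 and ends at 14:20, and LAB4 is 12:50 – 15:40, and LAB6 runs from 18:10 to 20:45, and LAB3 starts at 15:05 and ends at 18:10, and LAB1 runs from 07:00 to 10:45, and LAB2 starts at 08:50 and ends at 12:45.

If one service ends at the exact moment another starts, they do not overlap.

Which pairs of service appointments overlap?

LAB1 & LAB2, LAB2 & LAB5, LAB3 & LAB4, LAB4 & LAB5

Sorted by start: LAB1, LAB2, LAB5, LAB4, LAB3, LAB6.
LAB2 starts before LAB1 ends → LAB1 and LAB2 overlap.
LAB5 starts after LAB1 ends, so nothing later overlaps LAB1 either.
LAB5 starts before LAB2 ends → LAB2 and LAB5 overlap.
LAB4 starts after LAB2 ends, so nothing later overlaps LAB2 either.
LAB4 starts before LAB5 ends → LAB5 and LAB4 overlap.
LAB3 starts after LAB5 ends, so nothing later overlaps LAB5 either.
LAB3 starts before LAB4 ends → LAB4 and LAB3 overlap.
LAB6 starts after LAB4 ends.
LAB6 starts exactly when LAB3 ends (back-to-back, no overlap).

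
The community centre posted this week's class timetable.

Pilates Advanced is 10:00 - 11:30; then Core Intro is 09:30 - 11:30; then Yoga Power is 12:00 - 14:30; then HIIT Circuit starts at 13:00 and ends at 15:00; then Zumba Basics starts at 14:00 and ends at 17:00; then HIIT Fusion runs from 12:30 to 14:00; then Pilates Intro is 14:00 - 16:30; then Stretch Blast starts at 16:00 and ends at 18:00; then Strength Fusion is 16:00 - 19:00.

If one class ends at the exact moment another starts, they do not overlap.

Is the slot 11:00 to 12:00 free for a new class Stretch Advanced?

No — it overlaps Core Intro, Pilates Advanced

Core Intro: starts 09:30 before Stretch Advanced ends 12:00, and ends 11:30 after Stretch Advanced starts 11:00 → overlap.
Pilates Advanced: starts 10:00 before Stretch Advanced ends 12:00, and ends 11:30 after Stretch Advanced starts 11:00 → overlap.
Yoga Power: starts 12:00 at or after Stretch Advanced ends 12:00 → clear.
HIIT Fusion: starts 12:30 at or after Stretch Advanced ends 12:00 → clear.
HIIT Circuit: starts 13:00 at or after Stretch Advanced ends 12:00 → clear.
Zumba Basics: starts 14:00 at or after Stretch Advanced ends 12:00 → clear.
Pilates Intro: starts 14:00 at or after Stretch Advanced ends 12:00 → clear.
Stretch Blast: starts 16:00 at or after Stretch Advanced ends 12:00 → clear.
Strength Fusion: starts 16:00 at or after Stretch Advanced ends 12:00 → clear.
Stretch Advanced overlaps Pilates Advanced, Core Intro.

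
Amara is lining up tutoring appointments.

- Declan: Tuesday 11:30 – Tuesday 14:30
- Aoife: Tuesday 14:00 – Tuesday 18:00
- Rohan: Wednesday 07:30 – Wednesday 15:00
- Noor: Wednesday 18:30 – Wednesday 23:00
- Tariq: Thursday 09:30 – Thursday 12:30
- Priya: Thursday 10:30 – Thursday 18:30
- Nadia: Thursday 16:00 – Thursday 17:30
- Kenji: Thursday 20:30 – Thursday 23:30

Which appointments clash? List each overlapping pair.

Aoife & Declan, Nadia & Priya, Priya & Tariq

Sorted by start: Declan, Aoife, Rohan, Noor, Tariq, Priya, Nadia, Kenji.
Aoife starts before Declan ends → Declan and Aoife overlap.
Rohan starts after Declan ends — done with Declan.
Rohan starts after Aoife ends — done with Aoife.
Noor starts after Rohan ends — done with Rohan.
Tariq starts after Noor ends — done with Noor.
Priya starts before Tariq ends → Tariq and Priya overlap.
Nadia starts after Tariq ends — done with Tariq.
Nadia starts before Priya ends → Priya and Nadia overlap.
Kenji starts after Priya ends.
Kenji starts after Nadia ends.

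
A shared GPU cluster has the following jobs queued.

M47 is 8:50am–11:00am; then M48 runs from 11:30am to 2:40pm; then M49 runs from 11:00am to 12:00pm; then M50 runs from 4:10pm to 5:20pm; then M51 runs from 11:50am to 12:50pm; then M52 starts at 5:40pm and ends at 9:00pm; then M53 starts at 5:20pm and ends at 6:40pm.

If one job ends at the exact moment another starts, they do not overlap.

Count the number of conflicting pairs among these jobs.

4

Check each pair: they overlap iff neither finishes before the other starts.
Sorted by start: M47, M49, M48, M51, M50, M53, M52.
M49 starts exactly when M47 ends (back-to-back, no overlap), so M47 has no further overlaps.
M48 starts before M49 ends → M49 and M48 overlap.
M51 starts before M49 ends → M49 and M51 overlap.
M50 starts after M49 ends, so M49 has no further overlaps.
M51 starts before M48 ends → M48 and M51 overlap.
M50 starts after M48 ends, so M48 has no further overlaps.
M50 starts after M51 ends, so M51 has no further overlaps.
M53 starts exactly when M50 ends (back-to-back, no overlap), so M50 has no further overlaps.
M52 starts before M53 ends → M53 and M52 overlap.
Overlapping pairs: M48 & M49, M48 & M51, M49 & M51, M52 & M53 — 4 in total.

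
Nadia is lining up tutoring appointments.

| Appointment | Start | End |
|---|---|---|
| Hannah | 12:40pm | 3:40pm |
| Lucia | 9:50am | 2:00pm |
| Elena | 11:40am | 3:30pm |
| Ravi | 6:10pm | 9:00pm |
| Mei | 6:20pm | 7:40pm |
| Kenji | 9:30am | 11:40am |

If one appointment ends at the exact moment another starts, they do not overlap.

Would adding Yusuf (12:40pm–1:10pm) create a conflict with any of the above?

Yes — it overlaps Elena, Hannah, Lucia

Kenji: ends 11:40am at or before Yusuf starts 12:40pm → clear.
Lucia: starts 9:50am before Yusuf ends 1:10pm, and ends 2:00pm after Yusuf starts 12:40pm → overlap.
Elena: starts 11:40am before Yusuf ends 1:10pm, and ends 3:30pm after Yusuf starts 12:40pm → overlap.
Hannah: starts 12:40pm before Yusuf ends 1:10pm, and ends 3:40pm after Yusuf starts 12:40pm → overlap.
Ravi: starts 6:10pm at or after Yusuf ends 1:10pm → clear.
Mei: starts 6:20pm at or after Yusuf ends 1:10pm → clear.
Yusuf overlaps Hannah, Lucia, Elena.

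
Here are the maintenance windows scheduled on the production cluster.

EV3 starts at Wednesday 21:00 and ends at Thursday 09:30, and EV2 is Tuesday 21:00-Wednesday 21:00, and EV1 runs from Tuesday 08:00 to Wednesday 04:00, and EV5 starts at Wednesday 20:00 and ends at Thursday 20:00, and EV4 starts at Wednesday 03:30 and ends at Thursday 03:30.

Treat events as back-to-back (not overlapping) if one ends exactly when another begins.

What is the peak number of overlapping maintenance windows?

Sweep the timeline, counting +1 at each start and −1 at each end (ends before starts at a tie):
Tuesday 08:00 start EV1 → 1
Tuesday 21:00 start EV2 → 2
Wednesday 03:30 start EV4 → 3
Wednesday 04:00 end EV1 → 2
Wednesday 20:00 start EV5 → 3
Wednesday 21:00 end EV2 → 2
Wednesday 21:00 start EV3 → 3
Thursday 03:30 end EV4 → 2
Thursday 09:30 end EV3 → 1
Thursday 20:00 end EV5 → 0
Peak is 3, at Wednesday 03:30 (EV1, EV2, EV4).

3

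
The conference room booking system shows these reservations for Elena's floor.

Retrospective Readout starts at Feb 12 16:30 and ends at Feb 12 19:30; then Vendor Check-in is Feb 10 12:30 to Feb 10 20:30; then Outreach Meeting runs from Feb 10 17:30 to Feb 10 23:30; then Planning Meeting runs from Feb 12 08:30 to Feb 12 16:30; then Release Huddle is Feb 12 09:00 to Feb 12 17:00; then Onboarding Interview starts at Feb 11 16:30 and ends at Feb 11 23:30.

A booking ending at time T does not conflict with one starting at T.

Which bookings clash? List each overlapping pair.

Check each pair: they overlap iff neither finishes before the other starts.
Sorted by start: Vendor Check-in, Outreach Meeting, Onboarding Interview, Planning Meeting, Release Huddle, Retrospective Readout.
Outreach Meeting starts before Vendor Check-in ends → Vendor Check-in and Outreach Meeting overlap.
Onboarding Interview starts after Vendor Check-in ends, so nothing later overlaps Vendor Check-in either.
Onboarding Interview starts after Outreach Meeting ends, so nothing later overlaps Outreach Meeting either.
Planning Meeting starts after Onboarding Interview ends, so nothing later overlaps Onboarding Interview either.
Release Huddle starts before Planning Meeting ends → Planning Meeting and Release Huddle overlap.
Retrospective Readout starts exactly when Planning Meeting ends (back-to-back, no overlap).
Retrospective Readout starts before Release Huddle ends → Release Huddle and Retrospective Readout overlap.

Outreach Meeting & Vendor Check-in, Planning Meeting & Release Huddle, Release Huddle & Retrospective Readout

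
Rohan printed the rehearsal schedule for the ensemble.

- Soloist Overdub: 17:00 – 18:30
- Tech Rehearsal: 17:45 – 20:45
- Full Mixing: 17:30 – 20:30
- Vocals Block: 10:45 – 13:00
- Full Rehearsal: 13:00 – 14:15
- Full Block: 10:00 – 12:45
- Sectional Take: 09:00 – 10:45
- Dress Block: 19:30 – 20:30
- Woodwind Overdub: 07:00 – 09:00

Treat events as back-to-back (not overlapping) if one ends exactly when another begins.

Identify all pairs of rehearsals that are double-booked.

Check each pair: they overlap iff neither finishes before the other starts.
Sorted by start: Woodwind Overdub, Sectional Take, Full Block, Vocals Block, Full Rehearsal, Soloist Overdub, Full Mixing, Tech Rehearsal, Dress Block.
Sectional Take starts exactly when Woodwind Overdub ends (back-to-back, no overlap), so Woodwind Overdub has no further overlaps.
Full Block starts before Sectional Take ends → Sectional Take and Full Block overlap.
Vocals Block starts exactly when Sectional Take ends (back-to-back, no overlap), so Sectional Take has no further overlaps.
Vocals Block starts before Full Block ends → Full Block and Vocals Block overlap.
Full Rehearsal starts after Full Block ends, so Full Block has no further overlaps.
Full Rehearsal starts exactly when Vocals Block ends (back-to-back, no overlap), so Vocals Block has no further overlaps.
Soloist Overdub starts after Full Rehearsal ends, so Full Rehearsal has no further overlaps.
Full Mixing starts before Soloist Overdub ends → Soloist Overdub and Full Mixing overlap.
Tech Rehearsal starts before Soloist Overdub ends → Soloist Overdub and Tech Rehearsal overlap.
Dress Block starts after Soloist Overdub ends.
Tech Rehearsal starts before Full Mixing ends → Full Mixing and Tech Rehearsal overlap.
Dress Block starts before Full Mixing ends → Full Mixing and Dress Block overlap.
Dress Block starts before Tech Rehearsal ends → Tech Rehearsal and Dress Block overlap.

Dress Block & Full Mixing, Dress Block & Tech Rehearsal, Full Block & Sectional Take, Full Block & Vocals Block, Full Mixing & Soloist Overdub, Full Mixing & Tech Rehearsal, Soloist Overdub & Tech Rehearsal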